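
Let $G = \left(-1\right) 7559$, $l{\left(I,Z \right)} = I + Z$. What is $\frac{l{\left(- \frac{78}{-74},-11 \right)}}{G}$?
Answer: $\frac{368}{279683} \approx 0.0013158$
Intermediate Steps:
$G = -7559$
$\frac{l{\left(- \frac{78}{-74},-11 \right)}}{G} = \frac{- \frac{78}{-74} - 11}{-7559} = \left(\left(-78\right) \left(- \frac{1}{74}\right) - 11\right) \left(- \frac{1}{7559}\right) = \left(\frac{39}{37} - 11\right) \left(- \frac{1}{7559}\right) = \left(- \frac{368}{37}\right) \left(- \frac{1}{7559}\right) = \frac{368}{279683}$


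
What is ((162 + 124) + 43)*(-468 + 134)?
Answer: -109886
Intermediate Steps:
((162 + 124) + 43)*(-468 + 134) = (286 + 43)*(-334) = 329*(-334) = -109886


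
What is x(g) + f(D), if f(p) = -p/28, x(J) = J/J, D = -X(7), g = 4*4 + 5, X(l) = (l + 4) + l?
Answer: 23/14 ≈ 1.6429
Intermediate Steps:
X(l) = 4 + 2*l (X(l) = (4 + l) + l = 4 + 2*l)
g = 21 (g = 16 + 5 = 21)
D = -18 (D = -(4 + 2*7) = -(4 + 14) = -1*18 = -18)
x(J) = 1
f(p) = -p/28
x(g) + f(D) = 1 - 1/28*(-18) = 1 + 9/14 = 23/14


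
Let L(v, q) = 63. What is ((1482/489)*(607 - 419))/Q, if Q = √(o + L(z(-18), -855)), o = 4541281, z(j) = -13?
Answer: 11609*√283834/23132471 ≈ 0.26737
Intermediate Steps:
Q = 4*√283834 (Q = √(4541281 + 63) = √4541344 = 4*√283834 ≈ 2131.0)
((1482/489)*(607 - 419))/Q = ((1482/489)*(607 - 419))/((4*√283834)) = ((1482*(1/489))*188)*(√283834/1135336) = ((494/163)*188)*(√283834/1135336) = 92872*(√283834/1135336)/163 = 11609*√283834/23132471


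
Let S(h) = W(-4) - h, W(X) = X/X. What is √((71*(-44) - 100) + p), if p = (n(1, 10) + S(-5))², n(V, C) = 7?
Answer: I*√3055 ≈ 55.272*I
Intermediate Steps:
W(X) = 1
S(h) = 1 - h
p = 169 (p = (7 + (1 - 1*(-5)))² = (7 + (1 + 5))² = (7 + 6)² = 13² = 169)
√((71*(-44) - 100) + p) = √((71*(-44) - 100) + 169) = √((-3124 - 100) + 169) = √(-3224 + 169) = √(-3055) = I*√3055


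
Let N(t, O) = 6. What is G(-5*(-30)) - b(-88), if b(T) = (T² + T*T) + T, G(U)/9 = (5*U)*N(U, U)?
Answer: 25100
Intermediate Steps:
G(U) = 270*U (G(U) = 9*((5*U)*6) = 9*(30*U) = 270*U)
b(T) = T + 2*T² (b(T) = (T² + T²) + T = 2*T² + T = T + 2*T²)
G(-5*(-30)) - b(-88) = 270*(-5*(-30)) - (-88)*(1 + 2*(-88)) = 270*150 - (-88)*(1 - 176) = 40500 - (-88)*(-175) = 40500 - 1*15400 = 40500 - 15400 = 25100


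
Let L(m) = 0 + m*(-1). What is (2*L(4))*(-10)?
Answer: 80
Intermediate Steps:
L(m) = -m (L(m) = 0 - m = -m)
(2*L(4))*(-10) = (2*(-1*4))*(-10) = (2*(-4))*(-10) = -8*(-10) = 80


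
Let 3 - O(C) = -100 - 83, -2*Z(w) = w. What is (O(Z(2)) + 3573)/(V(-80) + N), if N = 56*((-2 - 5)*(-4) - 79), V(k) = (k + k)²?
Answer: 3759/22744 ≈ 0.16527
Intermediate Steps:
V(k) = 4*k² (V(k) = (2*k)² = 4*k²)
Z(w) = -w/2
O(C) = 186 (O(C) = 3 - (-100 - 83) = 3 - 1*(-183) = 3 + 183 = 186)
N = -2856 (N = 56*(-7*(-4) - 79) = 56*(28 - 79) = 56*(-51) = -2856)
(O(Z(2)) + 3573)/(V(-80) + N) = (186 + 3573)/(4*(-80)² - 2856) = 3759/(4*6400 - 2856) = 3759/(25600 - 2856) = 3759/22744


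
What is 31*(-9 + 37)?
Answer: 868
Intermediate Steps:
31*(-9 + 37) = 31*28 = 868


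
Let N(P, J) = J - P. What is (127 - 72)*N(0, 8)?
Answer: 440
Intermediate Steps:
(127 - 72)*N(0, 8) = (127 - 72)*(8 - 1*0) = 55*(8 + 0) = 55*8 = 440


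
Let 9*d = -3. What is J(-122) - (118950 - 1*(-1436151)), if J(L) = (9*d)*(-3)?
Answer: -1555092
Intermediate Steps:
d = -1/3 (d = (1/9)*(-3) = -1/3 ≈ -0.33333)
J(L) = 9 (J(L) = (9*(-1/3))*(-3) = -3*(-3) = 9)
J(-122) - (118950 - 1*(-1436151)) = 9 - (118950 - 1*(-1436151)) = 9 - (118950 + 1436151) = 9 - 1*1555101 = 9 - 1555101 = -1555092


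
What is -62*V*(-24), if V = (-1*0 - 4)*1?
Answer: -5952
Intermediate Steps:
V = -4 (V = (0 - 4)*1 = -4*1 = -4)
-62*V*(-24) = -62*(-4)*(-24) = 248*(-24) = -5952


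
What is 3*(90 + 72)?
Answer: 486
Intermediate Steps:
3*(90 + 72) = 3*162 = 486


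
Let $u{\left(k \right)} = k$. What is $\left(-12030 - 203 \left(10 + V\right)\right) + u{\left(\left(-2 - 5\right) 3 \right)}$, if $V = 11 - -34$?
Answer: $-23216$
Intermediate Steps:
$V = 45$ ($V = 11 + 34 = 45$)
$\left(-12030 - 203 \left(10 + V\right)\right) + u{\left(\left(-2 - 5\right) 3 \right)} = \left(-12030 - 203 \left(10 + 45\right)\right) + \left(-2 - 5\right) 3 = \left(-12030 - 203 \cdot 55\right) - 21 = \left(-12030 - 11165\right) - 21 = -23195 - 21 = -23216$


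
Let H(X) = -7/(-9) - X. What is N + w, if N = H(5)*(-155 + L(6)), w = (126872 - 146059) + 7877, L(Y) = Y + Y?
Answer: -96356/9 ≈ -10706.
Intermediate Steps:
L(Y) = 2*Y
H(X) = 7/9 - X (H(X) = -7*(-⅑) - X = 7/9 - X)
w = -11310 (w = -19187 + 7877 = -11310)
N = 5434/9 (N = (7/9 - 1*5)*(-155 + 2*6) = (7/9 - 5)*(-155 + 12) = -38/9*(-143) = 5434/9 ≈ 603.78)
N + w = 5434/9 - 11310 = -96356/9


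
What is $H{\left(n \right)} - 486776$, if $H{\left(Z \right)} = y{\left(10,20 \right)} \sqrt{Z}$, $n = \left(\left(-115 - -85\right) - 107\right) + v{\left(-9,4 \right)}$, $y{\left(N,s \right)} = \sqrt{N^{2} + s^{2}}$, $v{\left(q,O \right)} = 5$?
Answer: $-486776 + 20 i \sqrt{165} \approx -4.8678 \cdot 10^{5} + 256.9 i$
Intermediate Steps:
$n = -132$ ($n = \left(\left(-115 - -85\right) - 107\right) + 5 = \left(\left(-115 + 85\right) - 107\right) + 5 = \left(-30 - 107\right) + 5 = -137 + 5 = -132$)
$H{\left(Z \right)} = 10 \sqrt{5} \sqrt{Z}$ ($H{\left(Z \right)} = \sqrt{10^{2} + 20^{2}} \sqrt{Z} = \sqrt{100 + 400} \sqrt{Z} = \sqrt{500} \sqrt{Z} = 10 \sqrt{5} \sqrt{Z}$)
$H{\left(n \right)} - 486776 = 10 \sqrt{5} \sqrt{-132} - 486776 = 10 \sqrt{5} \cdot 2 i \sqrt{33} - 486776 = 20 i \sqrt{165} - 486776 = -486776 + 20 i \sqrt{165}$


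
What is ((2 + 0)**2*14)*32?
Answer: 1792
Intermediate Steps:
((2 + 0)**2*14)*32 = (2**2*14)*32 = (4*14)*32 = 56*32 = 1792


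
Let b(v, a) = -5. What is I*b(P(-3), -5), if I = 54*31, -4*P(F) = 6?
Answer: -8370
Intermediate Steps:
P(F) = -3/2 (P(F) = -¼*6 = -3/2)
I = 1674
I*b(P(-3), -5) = 1674*(-5) = -8370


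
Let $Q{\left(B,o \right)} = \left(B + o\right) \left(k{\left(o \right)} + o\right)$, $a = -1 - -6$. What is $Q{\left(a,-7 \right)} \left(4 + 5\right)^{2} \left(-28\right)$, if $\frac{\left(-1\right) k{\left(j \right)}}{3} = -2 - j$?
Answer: $-99792$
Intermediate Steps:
$k{\left(j \right)} = 6 + 3 j$ ($k{\left(j \right)} = - 3 \left(-2 - j\right) = 6 + 3 j$)
$a = 5$ ($a = -1 + 6 = 5$)
$Q{\left(B,o \right)} = \left(6 + 4 o\right) \left(B + o\right)$ ($Q{\left(B,o \right)} = \left(B + o\right) \left(\left(6 + 3 o\right) + o\right) = \left(B + o\right) \left(6 + 4 o\right) = \left(6 + 4 o\right) \left(B + o\right)$)
$Q{\left(a,-7 \right)} \left(4 + 5\right)^{2} \left(-28\right) = \left(4 \left(-7\right)^{2} + 6 \cdot 5 + 6 \left(-7\right) + 4 \cdot 5 \left(-7\right)\right) \left(4 + 5\right)^{2} \left(-28\right) = \left(4 \cdot 49 + 30 - 42 - 140\right) 9^{2} \left(-28\right) = \left(196 + 30 - 42 - 140\right) 81 \left(-28\right) = 44 \cdot 81 \left(-28\right) = 3564 \left(-28\right) = -99792$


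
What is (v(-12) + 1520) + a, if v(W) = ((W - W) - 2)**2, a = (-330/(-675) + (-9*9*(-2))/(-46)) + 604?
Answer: 2199341/1035 ≈ 2125.0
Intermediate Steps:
a = 622001/1035 (a = (-330*(-1/675) - 81*(-2)*(-1/46)) + 604 = (22/45 + 162*(-1/46)) + 604 = (22/45 - 81/23) + 604 = -3139/1035 + 604 = 622001/1035 ≈ 600.97)
v(W) = 4 (v(W) = (0 - 2)**2 = (-2)**2 = 4)
(v(-12) + 1520) + a = (4 + 1520) + 622001/1035 = 1524 + 622001/1035 = 2199341/1035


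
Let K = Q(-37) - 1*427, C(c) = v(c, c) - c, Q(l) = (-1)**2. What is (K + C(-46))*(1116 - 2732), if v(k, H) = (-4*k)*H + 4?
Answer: 14285440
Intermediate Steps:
v(k, H) = 4 - 4*H*k (v(k, H) = -4*H*k + 4 = 4 - 4*H*k)
Q(l) = 1
C(c) = 4 - c - 4*c**2 (C(c) = (4 - 4*c*c) - c = (4 - 4*c**2) - c = 4 - c - 4*c**2)
K = -426 (K = 1 - 1*427 = 1 - 427 = -426)
(K + C(-46))*(1116 - 2732) = (-426 + (4 - 1*(-46) - 4*(-46)**2))*(1116 - 2732) = (-426 + (4 + 46 - 4*2116))*(-1616) = (-426 + (4 + 46 - 8464))*(-1616) = (-426 - 8414)*(-1616) = -8840*(-1616) = 14285440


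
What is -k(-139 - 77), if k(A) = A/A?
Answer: -1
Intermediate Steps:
k(A) = 1
-k(-139 - 77) = -1*1 = -1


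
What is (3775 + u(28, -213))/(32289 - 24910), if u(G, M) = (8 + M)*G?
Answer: -1965/7379 ≈ -0.26630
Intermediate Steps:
u(G, M) = G*(8 + M)
(3775 + u(28, -213))/(32289 - 24910) = (3775 + 28*(8 - 213))/(32289 - 24910) = (3775 + 28*(-205))/7379 = (3775 - 5740)*(1/7379) = -1965*1/7379 = -1965/7379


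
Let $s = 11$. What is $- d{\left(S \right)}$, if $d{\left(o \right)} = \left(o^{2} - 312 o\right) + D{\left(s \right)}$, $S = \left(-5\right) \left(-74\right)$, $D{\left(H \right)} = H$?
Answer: $-21471$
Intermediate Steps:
$S = 370$
$d{\left(o \right)} = 11 + o^{2} - 312 o$ ($d{\left(o \right)} = \left(o^{2} - 312 o\right) + 11 = 11 + o^{2} - 312 o$)
$- d{\left(S \right)} = - (11 + 370^{2} - 115440) = - (11 + 136900 - 115440) = \left(-1\right) 21471 = -21471$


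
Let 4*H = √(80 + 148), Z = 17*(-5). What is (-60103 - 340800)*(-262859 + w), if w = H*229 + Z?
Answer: 105415038432 - 91806787*√57/2 ≈ 1.0507e+11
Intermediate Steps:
Z = -85
H = √57/2 (H = √(80 + 148)/4 = √228/4 = (2*√57)/4 = √57/2 ≈ 3.7749)
w = -85 + 229*√57/2 (w = (√57/2)*229 - 85 = 229*√57/2 - 85 = -85 + 229*√57/2 ≈ 779.46)
(-60103 - 340800)*(-262859 + w) = (-60103 - 340800)*(-262859 + (-85 + 229*√57/2)) = -400903*(-262944 + 229*√57/2) = 105415038432 - 91806787*√57/2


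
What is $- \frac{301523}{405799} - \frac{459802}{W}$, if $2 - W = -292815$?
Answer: $- \frac{39268321727}{16974977969} \approx -2.3133$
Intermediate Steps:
$W = 292817$ ($W = 2 - -292815 = 2 + 292815 = 292817$)
$- \frac{301523}{405799} - \frac{459802}{W} = - \frac{301523}{405799} - \frac{459802}{292817} = \left(-301523\right) \frac{1}{405799} - \frac{65686}{41831} = - \frac{301523}{405799} - \frac{65686}{41831} = - \frac{39268321727}{16974977969}$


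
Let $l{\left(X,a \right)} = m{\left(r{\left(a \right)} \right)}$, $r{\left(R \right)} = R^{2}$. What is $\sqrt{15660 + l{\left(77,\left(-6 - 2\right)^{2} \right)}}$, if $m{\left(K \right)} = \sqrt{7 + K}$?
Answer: $\sqrt{15660 + \sqrt{4103}} \approx 125.4$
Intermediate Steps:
$l{\left(X,a \right)} = \sqrt{7 + a^{2}}$
$\sqrt{15660 + l{\left(77,\left(-6 - 2\right)^{2} \right)}} = \sqrt{15660 + \sqrt{7 + \left(\left(-6 - 2\right)^{2}\right)^{2}}} = \sqrt{15660 + \sqrt{7 + \left(\left(-8\right)^{2}\right)^{2}}} = \sqrt{15660 + \sqrt{7 + 64^{2}}} = \sqrt{15660 + \sqrt{7 + 4096}} = \sqrt{15660 + \sqrt{4103}}$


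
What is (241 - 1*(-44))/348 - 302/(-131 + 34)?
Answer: 44247/11252 ≈ 3.9324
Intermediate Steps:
(241 - 1*(-44))/348 - 302/(-131 + 34) = (241 + 44)*(1/348) - 302/(-97) = 285*(1/348) - 302*(-1/97) = 95/116 + 302/97 = 44247/11252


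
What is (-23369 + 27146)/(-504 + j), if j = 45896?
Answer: 3777/45392 ≈ 0.083208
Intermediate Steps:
(-23369 + 27146)/(-504 + j) = (-23369 + 27146)/(-504 + 45896) = 3777/45392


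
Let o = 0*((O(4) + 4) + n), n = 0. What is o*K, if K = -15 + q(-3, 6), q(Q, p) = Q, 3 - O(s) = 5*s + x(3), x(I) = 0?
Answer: 0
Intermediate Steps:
O(s) = 3 - 5*s (O(s) = 3 - (5*s + 0) = 3 - 5*s)
K = -18 (K = -15 - 3 = -18)
o = 0 (o = 0*(((3 - 5*4) + 4) + 0) = 0*(((3 - 20) + 4) + 0) = 0*((-17 + 4) + 0) = 0*(-13 + 0) = 0*(-13) = 0)
o*K = 0*(-18) = 0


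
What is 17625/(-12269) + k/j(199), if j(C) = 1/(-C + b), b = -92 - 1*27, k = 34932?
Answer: -136288682769/12269 ≈ -1.1108e+7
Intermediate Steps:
b = -119 (b = -92 - 27 = -119)
j(C) = 1/(-119 - C) (j(C) = 1/(-C - 119) = 1/(-119 - C))
17625/(-12269) + k/j(199) = 17625/(-12269) + 34932/((-1/(119 + 199))) = 17625*(-1/12269) + 34932/((-1/318)) = -17625/12269 + 34932/((-1*1/318)) = -17625/12269 + 34932/(-1/318) = -17625/12269 + 34932*(-318) = -17625/12269 - 11108376 = -136288682769/12269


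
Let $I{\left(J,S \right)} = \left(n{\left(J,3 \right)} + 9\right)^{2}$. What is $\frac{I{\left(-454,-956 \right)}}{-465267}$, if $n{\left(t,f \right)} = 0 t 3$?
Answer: $- \frac{27}{155089} \approx -0.00017409$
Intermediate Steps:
$n{\left(t,f \right)} = 0$ ($n{\left(t,f \right)} = 0 \cdot 3 = 0$)
$I{\left(J,S \right)} = 81$ ($I{\left(J,S \right)} = \left(0 + 9\right)^{2} = 9^{2} = 81$)
$\frac{I{\left(-454,-956 \right)}}{-465267} = \frac{81}{-465267} = 81 \left(- \frac{1}{465267}\right) = - \frac{27}{155089}$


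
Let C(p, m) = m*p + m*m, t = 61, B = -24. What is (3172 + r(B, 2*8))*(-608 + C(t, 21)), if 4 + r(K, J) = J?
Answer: 3546976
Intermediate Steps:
C(p, m) = m² + m*p (C(p, m) = m*p + m² = m² + m*p)
r(K, J) = -4 + J
(3172 + r(B, 2*8))*(-608 + C(t, 21)) = (3172 + (-4 + 2*8))*(-608 + 21*(21 + 61)) = (3172 + (-4 + 16))*(-608 + 21*82) = (3172 + 12)*(-608 + 1722) = 3184*1114 = 3546976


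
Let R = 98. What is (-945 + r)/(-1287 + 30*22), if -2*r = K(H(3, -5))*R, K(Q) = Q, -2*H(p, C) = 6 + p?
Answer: 483/418 ≈ 1.1555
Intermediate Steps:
H(p, C) = -3 - p/2 (H(p, C) = -(6 + p)/2 = -3 - p/2)
r = 441/2 (r = -(-3 - ½*3)*98/2 = -(-3 - 3/2)*98/2 = -(-9)*98/4 = -½*(-441) = 441/2 ≈ 220.50)
(-945 + r)/(-1287 + 30*22) = (-945 + 441/2)/(-1287 + 30*22) = -1449/(2*(-1287 + 660)) = -1449/2/(-627) = -1449/2*(-1/627) = 483/418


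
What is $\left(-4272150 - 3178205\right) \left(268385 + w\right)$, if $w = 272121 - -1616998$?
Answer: $-16074170713920$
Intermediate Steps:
$w = 1889119$ ($w = 272121 + 1616998 = 1889119$)
$\left(-4272150 - 3178205\right) \left(268385 + w\right) = \left(-4272150 - 3178205\right) \left(268385 + 1889119\right) = \left(-7450355\right) 2157504 = -16074170713920$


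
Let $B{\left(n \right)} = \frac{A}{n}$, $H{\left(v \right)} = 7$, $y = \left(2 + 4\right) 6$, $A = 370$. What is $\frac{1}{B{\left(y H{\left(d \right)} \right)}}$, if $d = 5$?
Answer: $\frac{126}{185} \approx 0.68108$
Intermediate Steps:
$y = 36$ ($y = 6 \cdot 6 = 36$)
$B{\left(n \right)} = \frac{370}{n}$
$\frac{1}{B{\left(y H{\left(d \right)} \right)}} = \frac{1}{370 \frac{1}{36 \cdot 7}} = \frac{1}{370 \cdot \frac{1}{252}} = \frac{1}{\frac{185}{126}} = \frac{126}{185}$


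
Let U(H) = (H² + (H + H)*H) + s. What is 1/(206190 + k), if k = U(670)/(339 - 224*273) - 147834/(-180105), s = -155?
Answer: 3650908455/752702971250389 ≈ 4.8504e-6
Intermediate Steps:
U(H) = -155 + 3*H² (U(H) = (H² + (H + H)*H) - 155 = (H² + (2*H)*H) - 155 = (H² + 2*H²) - 155 = 3*H² - 155 = -155 + 3*H²)
k = -77843086061/3650908455 (k = (-155 + 3*670²)/(339 - 224*273) - 147834/(-180105) = (-155 + 3*448900)/(339 - 61152) - 147834*(-1/180105) = (-155 + 1346700)/(-60813) + 49278/60035 = 1346545*(-1/60813) + 49278/60035 = -1346545/60813 + 49278/60035 = -77843086061/3650908455 ≈ -21.322)
1/(206190 + k) = 1/(206190 - 77843086061/3650908455) = 1/(752702971250389/3650908455) = 3650908455/752702971250389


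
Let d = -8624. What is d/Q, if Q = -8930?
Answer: 4312/4465 ≈ 0.96573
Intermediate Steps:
d/Q = -8624/(-8930) = -8624*(-1/8930) = 4312/4465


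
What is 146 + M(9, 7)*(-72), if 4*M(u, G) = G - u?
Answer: 182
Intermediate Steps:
M(u, G) = -u/4 + G/4 (M(u, G) = (G - u)/4 = -u/4 + G/4)
146 + M(9, 7)*(-72) = 146 + (-¼*9 + (¼)*7)*(-72) = 146 + (-9/4 + 7/4)*(-72) = 146 - ½*(-72) = 146 + 36 = 182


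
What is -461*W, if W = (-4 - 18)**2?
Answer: -223124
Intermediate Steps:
W = 484 (W = (-22)**2 = 484)
-461*W = -461*484 = -223124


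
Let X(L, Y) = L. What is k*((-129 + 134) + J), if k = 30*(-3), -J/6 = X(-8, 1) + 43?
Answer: 18450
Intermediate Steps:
J = -210 (J = -6*(-8 + 43) = -6*35 = -210)
k = -90
k*((-129 + 134) + J) = -90*((-129 + 134) - 210) = -90*(5 - 210) = -90*(-205) = 18450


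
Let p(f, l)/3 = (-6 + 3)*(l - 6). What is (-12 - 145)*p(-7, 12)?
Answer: 8478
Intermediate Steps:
p(f, l) = 54 - 9*l (p(f, l) = 3*((-6 + 3)*(l - 6)) = 3*(-3*(-6 + l)) = 3*(18 - 3*l) = 54 - 9*l)
(-12 - 145)*p(-7, 12) = (-12 - 145)*(54 - 9*12) = -157*(54 - 108) = -157*(-54) = 8478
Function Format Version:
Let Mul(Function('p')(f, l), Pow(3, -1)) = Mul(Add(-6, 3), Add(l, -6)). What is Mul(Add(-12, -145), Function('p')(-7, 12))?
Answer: 8478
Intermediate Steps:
Function('p')(f, l) = Add(54, Mul(-9, l)) (Function('p')(f, l) = Mul(3, Mul(Add(-6, 3), Add(l, -6))) = Mul(3, Mul(-3, Add(-6, l))) = Mul(3, Add(18, Mul(-3, l))) = Add(54, Mul(-9, l)))
Mul(Add(-12, -145), Function('p')(-7, 12)) = Mul(Add(-12, -145), Add(54, Mul(-9, 12))) = Mul(-157, Add(54, -108)) = Mul(-157, -54) = 8478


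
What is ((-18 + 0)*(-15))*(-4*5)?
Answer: -5400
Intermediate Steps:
((-18 + 0)*(-15))*(-4*5) = -18*(-15)*(-20) = 270*(-20) = -5400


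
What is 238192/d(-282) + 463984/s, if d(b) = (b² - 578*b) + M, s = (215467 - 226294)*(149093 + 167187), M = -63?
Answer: 33980979538118/34594204819455 ≈ 0.98227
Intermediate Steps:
s = -3424363560 (s = -10827*316280 = -3424363560)
d(b) = -63 + b² - 578*b (d(b) = (b² - 578*b) - 63 = -63 + b² - 578*b)
238192/d(-282) + 463984/s = 238192/(-63 + (-282)² - 578*(-282)) + 463984/(-3424363560) = 238192/(-63 + 79524 + 162996) + 463984*(-1/3424363560) = 238192/242457 - 57998/428045445 = 33980979538118/34594204819455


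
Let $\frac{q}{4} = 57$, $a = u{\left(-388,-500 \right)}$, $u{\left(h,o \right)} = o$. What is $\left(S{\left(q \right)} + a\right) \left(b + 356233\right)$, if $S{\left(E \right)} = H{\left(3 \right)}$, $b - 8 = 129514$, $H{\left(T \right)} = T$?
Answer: $-241420235$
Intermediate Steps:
$b = 129522$ ($b = 8 + 129514 = 129522$)
$a = -500$
$q = 228$ ($q = 4 \cdot 57 = 228$)
$S{\left(E \right)} = 3$
$\left(S{\left(q \right)} + a\right) \left(b + 356233\right) = \left(3 - 500\right) \left(129522 + 356233\right) = \left(-497\right) 485755 = -241420235$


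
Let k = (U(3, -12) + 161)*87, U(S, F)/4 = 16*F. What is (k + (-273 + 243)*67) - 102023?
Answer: -156842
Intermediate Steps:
U(S, F) = 64*F (U(S, F) = 4*(16*F) = 64*F)
k = -52809 (k = (64*(-12) + 161)*87 = (-768 + 161)*87 = -607*87 = -52809)
(k + (-273 + 243)*67) - 102023 = (-52809 + (-273 + 243)*67) - 102023 = (-52809 - 30*67) - 102023 = (-52809 - 2010) - 102023 = -54819 - 102023 = -156842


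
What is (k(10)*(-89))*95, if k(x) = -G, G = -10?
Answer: -84550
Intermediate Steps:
k(x) = 10 (k(x) = -1*(-10) = 10)
(k(10)*(-89))*95 = (10*(-89))*95 = -890*95 = -84550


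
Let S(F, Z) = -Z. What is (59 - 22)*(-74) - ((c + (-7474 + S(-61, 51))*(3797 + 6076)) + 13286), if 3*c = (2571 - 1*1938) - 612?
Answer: 74278294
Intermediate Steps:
c = 7 (c = ((2571 - 1*1938) - 612)/3 = ((2571 - 1938) - 612)/3 = (633 - 612)/3 = (⅓)*21 = 7)
(59 - 22)*(-74) - ((c + (-7474 + S(-61, 51))*(3797 + 6076)) + 13286) = (59 - 22)*(-74) - ((7 + (-7474 - 1*51)*(3797 + 6076)) + 13286) = 37*(-74) - ((7 + (-7474 - 51)*9873) + 13286) = -2738 - ((7 - 7525*9873) + 13286) = -2738 - ((7 - 74294325) + 13286) = -2738 - (-74294318 + 13286) = -2738 - 1*(-74281032) = -2738 + 74281032 = 74278294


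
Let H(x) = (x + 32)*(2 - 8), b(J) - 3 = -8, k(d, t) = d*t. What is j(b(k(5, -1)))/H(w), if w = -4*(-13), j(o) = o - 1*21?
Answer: 13/252 ≈ 0.051587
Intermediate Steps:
b(J) = -5 (b(J) = 3 - 8 = -5)
j(o) = -21 + o (j(o) = o - 21 = -21 + o)
w = 52
H(x) = -192 - 6*x (H(x) = (32 + x)*(-6) = -192 - 6*x)
j(b(k(5, -1)))/H(w) = (-21 - 5)/(-192 - 6*52) = -26/(-192 - 312) = -26/(-504) = -26*(-1/504) = 13/252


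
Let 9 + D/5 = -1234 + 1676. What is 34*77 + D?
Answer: 4783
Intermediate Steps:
D = 2165 (D = -45 + 5*(-1234 + 1676) = -45 + 5*442 = -45 + 2210 = 2165)
34*77 + D = 34*77 + 2165 = 2618 + 2165 = 4783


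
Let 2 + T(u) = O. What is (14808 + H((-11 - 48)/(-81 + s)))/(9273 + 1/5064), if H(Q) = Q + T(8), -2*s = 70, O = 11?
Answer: 2176040046/1361795717 ≈ 1.5979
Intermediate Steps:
s = -35 (s = -½*70 = -35)
T(u) = 9 (T(u) = -2 + 11 = 9)
H(Q) = 9 + Q (H(Q) = Q + 9 = 9 + Q)
(14808 + H((-11 - 48)/(-81 + s)))/(9273 + 1/5064) = (14808 + (9 + (-11 - 48)/(-81 - 35)))/(9273 + 1/5064) = (14808 + (9 - 59/(-116)))/(9273 + 1/5064) = (14808 + (9 - 59*(-1/116)))/(46958473/5064) = (14808 + (9 + 59/116))*(5064/46958473) = (14808 + 1103/116)*(5064/46958473) = (1718831/116)*(5064/46958473) = 2176040046/1361795717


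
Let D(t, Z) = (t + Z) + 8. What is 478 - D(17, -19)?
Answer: 472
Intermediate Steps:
D(t, Z) = 8 + Z + t (D(t, Z) = (Z + t) + 8 = 8 + Z + t)
478 - D(17, -19) = 478 - (8 - 19 + 17) = 478 - 1*6 = 478 - 6 = 472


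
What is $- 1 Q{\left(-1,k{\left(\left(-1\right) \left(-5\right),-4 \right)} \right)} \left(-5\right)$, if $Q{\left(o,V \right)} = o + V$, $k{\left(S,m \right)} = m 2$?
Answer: $-45$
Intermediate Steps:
$k{\left(S,m \right)} = 2 m$
$Q{\left(o,V \right)} = V + o$
$- 1 Q{\left(-1,k{\left(\left(-1\right) \left(-5\right),-4 \right)} \right)} \left(-5\right) = - 1 \left(2 \left(-4\right) - 1\right) \left(-5\right) = - 1 \left(-8 - 1\right) \left(-5\right) = - 1 \left(-9\right) \left(-5\right) = - \left(-9\right) \left(-5\right) = \left(-1\right) 45 = -45$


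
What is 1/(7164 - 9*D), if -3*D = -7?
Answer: 1/7143 ≈ 0.00014000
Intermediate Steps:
D = 7/3 (D = -⅓*(-7) = 7/3 ≈ 2.3333)
1/(7164 - 9*D) = 1/(7164 - 9*7/3) = 1/(7164 - 21) = 1/7143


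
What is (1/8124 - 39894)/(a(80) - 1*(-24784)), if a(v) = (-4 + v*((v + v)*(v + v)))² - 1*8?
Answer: -324098855/34074392793794208 ≈ -9.5115e-9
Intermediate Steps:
a(v) = -8 + (-4 + 4*v³)² (a(v) = (-4 + v*((2*v)*(2*v)))² - 8 = (-4 + v*(4*v²))² - 8 = (-4 + 4*v³)² - 8 = -8 + (-4 + 4*v³)²)
(1/8124 - 39894)/(a(80) - 1*(-24784)) = (1/8124 - 39894)/((-8 + 16*(-1 + 80³)²) - 1*(-24784)) = (1/8124 - 39894)/((-8 + 16*(-1 + 512000)²) + 24784) = -324098855/(8124*((-8 + 16*511999²) + 24784)) = -324098855/(8124*((-8 + 16*262142976001) + 24784)) = -324098855/(8124*((-8 + 4194287616016) + 24784)) = -324098855/(8124*(4194287616008 + 24784)) = -324098855/8124/4194287640792 = -324098855/8124*1/4194287640792 = -324098855/34074392793794208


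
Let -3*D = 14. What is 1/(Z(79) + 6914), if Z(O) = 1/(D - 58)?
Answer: 188/1299829 ≈ 0.00014463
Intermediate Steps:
D = -14/3 (D = -⅓*14 = -14/3 ≈ -4.6667)
Z(O) = -3/188 (Z(O) = 1/(-14/3 - 58) = 1/(-188/3) = -3/188)
1/(Z(79) + 6914) = 1/(-3/188 + 6914) = 1/(1299829/188) = 188/1299829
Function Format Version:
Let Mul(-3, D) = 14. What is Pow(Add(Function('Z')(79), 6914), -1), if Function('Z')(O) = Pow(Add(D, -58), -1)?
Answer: Rational(188, 1299829) ≈ 0.00014463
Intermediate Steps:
D = Rational(-14, 3) (D = Mul(Rational(-1, 3), 14) = Rational(-14, 3) ≈ -4.6667)
Function('Z')(O) = Rational(-3, 188) (Function('Z')(O) = Pow(Add(Rational(-14, 3), -58), -1) = Pow(Rational(-188, 3), -1) = Rational(-3, 188))
Pow(Add(Function('Z')(79), 6914), -1) = Pow(Add(Rational(-3, 188), 6914), -1) = Pow(Rational(1299829, 188), -1) = Rational(188, 1299829)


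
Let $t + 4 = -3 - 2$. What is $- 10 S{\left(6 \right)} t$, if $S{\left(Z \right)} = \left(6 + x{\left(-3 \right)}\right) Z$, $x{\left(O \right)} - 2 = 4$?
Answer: $6480$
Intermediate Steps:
$x{\left(O \right)} = 6$ ($x{\left(O \right)} = 2 + 4 = 6$)
$t = -9$ ($t = -4 - 5 = -9$)
$S{\left(Z \right)} = 12 Z$ ($S{\left(Z \right)} = \left(6 + 6\right) Z = 12 Z$)
$- 10 S{\left(6 \right)} t = - 10 \cdot 12 \cdot 6 \left(-9\right) = \left(-10\right) 72 \left(-9\right) = \left(-720\right) \left(-9\right) = 6480$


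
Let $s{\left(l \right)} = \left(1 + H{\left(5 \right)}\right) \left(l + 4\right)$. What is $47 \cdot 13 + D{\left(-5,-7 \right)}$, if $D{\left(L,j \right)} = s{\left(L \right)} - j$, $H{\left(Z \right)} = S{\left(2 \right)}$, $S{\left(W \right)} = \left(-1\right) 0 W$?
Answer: $617$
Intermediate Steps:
$S{\left(W \right)} = 0$ ($S{\left(W \right)} = 0 W = 0$)
$H{\left(Z \right)} = 0$
$s{\left(l \right)} = 4 + l$ ($s{\left(l \right)} = \left(1 + 0\right) \left(l + 4\right) = 1 \left(4 + l\right) = 4 + l$)
$D{\left(L,j \right)} = 4 + L - j$ ($D{\left(L,j \right)} = \left(4 + L\right) - j = 4 + L - j$)
$47 \cdot 13 + D{\left(-5,-7 \right)} = 47 \cdot 13 - -6 = 611 + \left(4 - 5 + 7\right) = 611 + 6 = 617$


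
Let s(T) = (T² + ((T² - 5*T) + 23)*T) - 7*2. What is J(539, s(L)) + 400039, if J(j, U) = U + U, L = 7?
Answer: 400627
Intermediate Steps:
s(T) = -14 + T² + T*(23 + T² - 5*T) (s(T) = (T² + (23 + T² - 5*T)*T) - 14 = (T² + T*(23 + T² - 5*T)) - 14 = -14 + T² + T*(23 + T² - 5*T))
J(j, U) = 2*U
J(539, s(L)) + 400039 = 2*(-14 + 7³ - 4*7² + 23*7) + 400039 = 2*(-14 + 343 - 4*49 + 161) + 400039 = 2*(-14 + 343 - 196 + 161) + 400039 = 2*294 + 400039 = 588 + 400039 = 400627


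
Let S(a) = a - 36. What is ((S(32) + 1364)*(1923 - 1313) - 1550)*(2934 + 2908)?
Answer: 4837468100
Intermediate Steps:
S(a) = -36 + a
((S(32) + 1364)*(1923 - 1313) - 1550)*(2934 + 2908) = (((-36 + 32) + 1364)*(1923 - 1313) - 1550)*(2934 + 2908) = ((-4 + 1364)*610 - 1550)*5842 = (1360*610 - 1550)*5842 = (829600 - 1550)*5842 = 828050*5842 = 4837468100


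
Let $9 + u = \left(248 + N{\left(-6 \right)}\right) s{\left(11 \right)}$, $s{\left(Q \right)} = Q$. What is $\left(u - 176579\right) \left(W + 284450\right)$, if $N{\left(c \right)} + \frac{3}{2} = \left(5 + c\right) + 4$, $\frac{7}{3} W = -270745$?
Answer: $- \frac{409893419605}{14} \approx -2.9278 \cdot 10^{10}$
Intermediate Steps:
$W = - \frac{812235}{7}$ ($W = \frac{3}{7} \left(-270745\right) = - \frac{812235}{7} \approx -1.1603 \cdot 10^{5}$)
$N{\left(c \right)} = \frac{15}{2} + c$ ($N{\left(c \right)} = - \frac{3}{2} + \left(\left(5 + c\right) + 4\right) = - \frac{3}{2} + \left(9 + c\right) = \frac{15}{2} + c$)
$u = \frac{5471}{2}$ ($u = -9 + \left(248 + \left(\frac{15}{2} - 6\right)\right) 11 = -9 + \left(248 + \frac{3}{2}\right) 11 = -9 + \frac{499}{2} \cdot 11 = -9 + \frac{5489}{2} = \frac{5471}{2} \approx 2735.5$)
$\left(u - 176579\right) \left(W + 284450\right) = \left(\frac{5471}{2} - 176579\right) \left(- \frac{812235}{7} + 284450\right) = \left(- \frac{347687}{2}\right) \frac{1178915}{7} = - \frac{409893419605}{14}$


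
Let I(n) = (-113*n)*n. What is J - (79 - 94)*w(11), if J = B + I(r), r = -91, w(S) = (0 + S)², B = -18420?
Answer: -952358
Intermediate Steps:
w(S) = S²
I(n) = -113*n²
J = -954173 (J = -18420 - 113*(-91)² = -18420 - 113*8281 = -18420 - 935753 = -954173)
J - (79 - 94)*w(11) = -954173 - (79 - 94)*11² = -954173 - (-15)*121 = -954173 - 1*(-1815) = -954173 + 1815 = -952358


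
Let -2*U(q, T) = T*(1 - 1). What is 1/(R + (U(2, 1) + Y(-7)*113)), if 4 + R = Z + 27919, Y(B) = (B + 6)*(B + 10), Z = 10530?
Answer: 1/38106 ≈ 2.6243e-5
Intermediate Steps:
Y(B) = (6 + B)*(10 + B)
U(q, T) = 0 (U(q, T) = -T*(1 - 1)/2 = -T*0/2 = -½*0 = 0)
R = 38445 (R = -4 + (10530 + 27919) = -4 + 38449 = 38445)
1/(R + (U(2, 1) + Y(-7)*113)) = 1/(38445 + (0 + (60 + (-7)² + 16*(-7))*113)) = 1/(38445 + (0 + (60 + 49 - 112)*113)) = 1/(38445 + (0 - 3*113)) = 1/(38445 + (0 - 339)) = 1/(38445 - 339) = 1/38106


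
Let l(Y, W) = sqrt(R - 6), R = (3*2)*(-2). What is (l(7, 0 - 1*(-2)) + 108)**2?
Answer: 11646 + 648*I*sqrt(2) ≈ 11646.0 + 916.41*I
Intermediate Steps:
R = -12 (R = 6*(-2) = -12)
l(Y, W) = 3*I*sqrt(2) (l(Y, W) = sqrt(-12 - 6) = sqrt(-18) = 3*I*sqrt(2))
(l(7, 0 - 1*(-2)) + 108)**2 = (3*I*sqrt(2) + 108)**2 = (108 + 3*I*sqrt(2))**2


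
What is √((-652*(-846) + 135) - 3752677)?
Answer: 5*I*√128038 ≈ 1789.1*I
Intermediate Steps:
√((-652*(-846) + 135) - 3752677) = √((551592 + 135) - 3752677) = √(551727 - 3752677) = √(-3200950) = 5*I*√128038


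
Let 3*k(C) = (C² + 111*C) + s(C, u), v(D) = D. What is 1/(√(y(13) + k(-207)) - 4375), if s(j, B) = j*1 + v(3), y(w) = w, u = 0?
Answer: -4375/19134056 - √6569/19134056 ≈ -0.00023289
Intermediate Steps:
s(j, B) = 3 + j (s(j, B) = j*1 + 3 = j + 3 = 3 + j)
k(C) = 1 + C²/3 + 112*C/3 (k(C) = ((C² + 111*C) + (3 + C))/3 = (3 + C² + 112*C)/3 = 1 + C²/3 + 112*C/3)
1/(√(y(13) + k(-207)) - 4375) = 1/(√(13 + (1 + (⅓)*(-207)² + (112/3)*(-207))) - 4375) = 1/(√(13 + (1 + (⅓)*42849 - 7728)) - 4375) = 1/(√(13 + (1 + 14283 - 7728)) - 4375) = 1/(√(13 + 6556) - 4375) = 1/(√6569 - 4375) = 1/(-4375 + √6569)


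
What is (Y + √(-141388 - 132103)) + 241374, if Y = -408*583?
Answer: 3510 + I*√273491 ≈ 3510.0 + 522.96*I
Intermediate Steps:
Y = -237864
(Y + √(-141388 - 132103)) + 241374 = (-237864 + √(-141388 - 132103)) + 241374 = (-237864 + √(-273491)) + 241374 = (-237864 + I*√273491) + 241374 = 3510 + I*√273491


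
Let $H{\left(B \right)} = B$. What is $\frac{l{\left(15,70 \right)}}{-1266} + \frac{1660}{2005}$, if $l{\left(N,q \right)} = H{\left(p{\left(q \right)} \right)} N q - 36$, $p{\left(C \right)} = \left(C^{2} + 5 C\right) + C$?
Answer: $- \frac{373258542}{84611} \approx -4411.5$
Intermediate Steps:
$p{\left(C \right)} = C^{2} + 6 C$
$l{\left(N,q \right)} = -36 + N q^{2} \left(6 + q\right)$ ($l{\left(N,q \right)} = q \left(6 + q\right) N q - 36 = N q \left(6 + q\right) q - 36 = N q^{2} \left(6 + q\right) - 36 = -36 + N q^{2} \left(6 + q\right)$)
$\frac{l{\left(15,70 \right)}}{-1266} + \frac{1660}{2005} = \frac{-36 + 15 \cdot 70^{2} \left(6 + 70\right)}{-1266} + \frac{1660}{2005} = \left(-36 + 15 \cdot 4900 \cdot 76\right) \left(- \frac{1}{1266}\right) + 1660 \cdot \frac{1}{2005} = \left(-36 + 5586000\right) \left(- \frac{1}{1266}\right) + \frac{332}{401} = 5585964 \left(- \frac{1}{1266}\right) + \frac{332}{401} = - \frac{930994}{211} + \frac{332}{401} = - \frac{373258542}{84611}$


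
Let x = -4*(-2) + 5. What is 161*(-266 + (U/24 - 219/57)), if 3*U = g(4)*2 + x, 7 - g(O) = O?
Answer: -59374063/1368 ≈ -43402.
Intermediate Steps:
g(O) = 7 - O
x = 13 (x = 8 + 5 = 13)
U = 19/3 (U = ((7 - 1*4)*2 + 13)/3 = ((7 - 4)*2 + 13)/3 = (3*2 + 13)/3 = (6 + 13)/3 = (⅓)*19 = 19/3 ≈ 6.3333)
161*(-266 + (U/24 - 219/57)) = 161*(-266 + ((19/3)/24 - 219/57)) = 161*(-266 + ((19/3)*(1/24) - 219*1/57)) = 161*(-266 + (19/72 - 73/19)) = 161*(-266 - 4895/1368) = 161*(-368783/1368) = -59374063/1368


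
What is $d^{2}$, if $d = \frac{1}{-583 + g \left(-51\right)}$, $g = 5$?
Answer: $\frac{1}{702244} \approx 1.424 \cdot 10^{-6}$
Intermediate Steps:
$d = - \frac{1}{838}$ ($d = \frac{1}{-583 + 5 \left(-51\right)} = \frac{1}{-583 - 255} = \frac{1}{-838} = - \frac{1}{838} \approx -0.0011933$)
$d^{2} = \left(- \frac{1}{838}\right)^{2} = \frac{1}{702244}$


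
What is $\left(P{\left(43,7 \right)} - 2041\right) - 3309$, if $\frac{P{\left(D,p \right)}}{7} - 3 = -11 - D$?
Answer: $-5707$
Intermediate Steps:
$P{\left(D,p \right)} = -56 - 7 D$ ($P{\left(D,p \right)} = 21 + 7 \left(-11 - D\right) = 21 - \left(77 + 7 D\right) = -56 - 7 D$)
$\left(P{\left(43,7 \right)} - 2041\right) - 3309 = \left(\left(-56 - 301\right) - 2041\right) - 3309 = \left(-357 - 2041\right) - 3309 = -2398 - 3309 = -5707$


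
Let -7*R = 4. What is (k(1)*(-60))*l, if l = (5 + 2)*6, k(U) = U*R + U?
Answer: -1080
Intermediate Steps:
R = -4/7 (R = -⅐*4 = -4/7 ≈ -0.57143)
k(U) = 3*U/7 (k(U) = U*(-4/7) + U = -4*U/7 + U = 3*U/7)
l = 42 (l = 7*6 = 42)
(k(1)*(-60))*l = (((3/7)*1)*(-60))*42 = ((3/7)*(-60))*42 = -180/7*42 = -1080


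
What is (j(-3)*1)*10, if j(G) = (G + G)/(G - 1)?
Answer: 15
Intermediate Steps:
j(G) = 2*G/(-1 + G) (j(G) = (2*G)/(-1 + G) = 2*G/(-1 + G))
(j(-3)*1)*10 = ((2*(-3)/(-1 - 3))*1)*10 = ((2*(-3)/(-4))*1)*10 = ((2*(-3)*(-1/4))*1)*10 = ((3/2)*1)*10 = (3/2)*10 = 15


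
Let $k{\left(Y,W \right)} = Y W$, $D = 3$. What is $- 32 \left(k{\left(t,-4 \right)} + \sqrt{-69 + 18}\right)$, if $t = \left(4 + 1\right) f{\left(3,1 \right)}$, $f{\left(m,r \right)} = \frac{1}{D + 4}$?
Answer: $\frac{640}{7} - 32 i \sqrt{51} \approx 91.429 - 228.53 i$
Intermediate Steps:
$f{\left(m,r \right)} = \frac{1}{7}$ ($f{\left(m,r \right)} = \frac{1}{3 + 4} = \frac{1}{7}$)
$t = \frac{5}{7}$ ($t = \left(4 + 1\right) \frac{1}{7} = 5 \cdot \frac{1}{7} = \frac{5}{7} \approx 0.71429$)
$k{\left(Y,W \right)} = W Y$
$- 32 \left(k{\left(t,-4 \right)} + \sqrt{-69 + 18}\right) = - 32 \left(\left(-4\right) \frac{5}{7} + \sqrt{-69 + 18}\right) = - 32 \left(- \frac{20}{7} + \sqrt{-51}\right) = - 32 \left(- \frac{20}{7} + i \sqrt{51}\right) = \frac{640}{7} - 32 i \sqrt{51}$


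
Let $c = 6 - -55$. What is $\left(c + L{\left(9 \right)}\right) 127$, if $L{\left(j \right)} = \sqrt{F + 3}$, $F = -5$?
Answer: $7747 + 127 i \sqrt{2} \approx 7747.0 + 179.61 i$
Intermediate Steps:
$c = 61$ ($c = 6 + 55 = 61$)
$L{\left(j \right)} = i \sqrt{2}$ ($L{\left(j \right)} = \sqrt{-5 + 3} = \sqrt{-2} = i \sqrt{2}$)
$\left(c + L{\left(9 \right)}\right) 127 = \left(61 + i \sqrt{2}\right) 127 = 7747 + 127 i \sqrt{2}$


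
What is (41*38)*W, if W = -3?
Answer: -4674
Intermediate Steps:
(41*38)*W = (41*38)*(-3) = 1558*(-3) = -4674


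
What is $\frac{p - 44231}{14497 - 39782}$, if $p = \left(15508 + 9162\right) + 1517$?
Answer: $\frac{1388}{1945} \approx 0.71362$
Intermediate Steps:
$p = 26187$ ($p = 24670 + 1517 = 26187$)
$\frac{p - 44231}{14497 - 39782} = \frac{26187 - 44231}{14497 - 39782} = - \frac{18044}{-25285} = \left(-18044\right) \left(- \frac{1}{25285}\right) = \frac{1388}{1945}$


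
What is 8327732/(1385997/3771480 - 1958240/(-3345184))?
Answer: 1094428331924801440/125227895663 ≈ 8.7395e+6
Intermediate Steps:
8327732/(1385997/3771480 - 1958240/(-3345184)) = 8327732/(1385997*(1/3771480) - 1958240*(-1/3345184)) = 8327732/(461999/1257160 + 61195/104537) = 8327732/(125227895663/131419734920) = 8327732*(131419734920/125227895663) = 1094428331924801440/125227895663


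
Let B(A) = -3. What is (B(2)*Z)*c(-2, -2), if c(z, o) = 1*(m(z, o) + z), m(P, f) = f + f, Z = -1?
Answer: -18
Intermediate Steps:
m(P, f) = 2*f
c(z, o) = z + 2*o (c(z, o) = 1*(2*o + z) = 1*(z + 2*o) = z + 2*o)
(B(2)*Z)*c(-2, -2) = (-3*(-1))*(-2 + 2*(-2)) = 3*(-2 - 4) = 3*(-6) = -18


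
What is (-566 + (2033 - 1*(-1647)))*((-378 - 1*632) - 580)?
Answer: -4951260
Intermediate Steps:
(-566 + (2033 - 1*(-1647)))*((-378 - 1*632) - 580) = (-566 + (2033 + 1647))*((-378 - 632) - 580) = (-566 + 3680)*(-1010 - 580) = 3114*(-1590) = -4951260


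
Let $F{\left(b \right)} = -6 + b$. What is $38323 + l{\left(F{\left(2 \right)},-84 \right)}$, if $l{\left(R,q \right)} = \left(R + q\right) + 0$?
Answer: $38235$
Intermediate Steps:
$l{\left(R,q \right)} = R + q$
$38323 + l{\left(F{\left(2 \right)},-84 \right)} = 38323 + \left(\left(-6 + 2\right) - 84\right) = 38323 - 88 = 38235$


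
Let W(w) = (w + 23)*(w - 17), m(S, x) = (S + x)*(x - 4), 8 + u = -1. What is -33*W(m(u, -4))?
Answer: -364617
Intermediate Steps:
u = -9 (u = -8 - 1 = -9)
m(S, x) = (-4 + x)*(S + x) (m(S, x) = (S + x)*(-4 + x) = (-4 + x)*(S + x))
W(w) = (-17 + w)*(23 + w) (W(w) = (23 + w)*(-17 + w) = (-17 + w)*(23 + w))
-33*W(m(u, -4)) = -33*(-391 + ((-4)² - 4*(-9) - 4*(-4) - 9*(-4))² + 6*((-4)² - 4*(-9) - 4*(-4) - 9*(-4))) = -33*(-391 + (16 + 36 + 16 + 36)² + 6*(16 + 36 + 16 + 36)) = -33*(-391 + 104² + 6*104) = -33*(-391 + 10816 + 624) = -33*11049 = -364617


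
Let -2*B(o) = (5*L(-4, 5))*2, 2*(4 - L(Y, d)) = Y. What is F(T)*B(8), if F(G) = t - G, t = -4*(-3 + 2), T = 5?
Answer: 30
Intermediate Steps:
L(Y, d) = 4 - Y/2
t = 4 (t = -4*(-1) = 4)
F(G) = 4 - G
B(o) = -30 (B(o) = -5*(4 - ½*(-4))*2/2 = -5*(4 + 2)*2/2 = -5*6*2/2 = -15*2 = -½*60 = -30)
F(T)*B(8) = (4 - 1*5)*(-30) = (4 - 5)*(-30) = -1*(-30) = 30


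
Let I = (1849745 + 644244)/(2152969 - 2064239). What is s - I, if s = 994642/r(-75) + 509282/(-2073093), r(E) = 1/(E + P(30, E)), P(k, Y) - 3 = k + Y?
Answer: -21406320731616475297/183945541890 ≈ -1.1637e+8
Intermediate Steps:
P(k, Y) = 3 + Y + k (P(k, Y) = 3 + (k + Y) = 3 + (Y + k) = 3 + Y + k)
r(E) = 1/(33 + 2*E) (r(E) = 1/(E + (3 + E + 30)) = 1/(E + (33 + E)) = 1/(33 + 2*E))
I = 2493989/88730 ≈ 28.108
s = -241252288530884/2073093 (s = 994642/(1/(33 + 2*(-75))) + 509282/(-2073093) = 994642/(1/(33 - 150)) + 509282*(-1/2073093) = 994642/(1/(-117)) - 509282/2073093 = 994642/(-1/117) - 509282/2073093 = 994642*(-117) - 509282/2073093 = -116373114 - 509282/2073093 = -241252288530884/2073093 ≈ -1.1637e+8)
s - I = -241252288530884/2073093 - 1*2493989/88730 = -241252288530884/2073093 - 2493989/88730 = -21406320731616475297/183945541890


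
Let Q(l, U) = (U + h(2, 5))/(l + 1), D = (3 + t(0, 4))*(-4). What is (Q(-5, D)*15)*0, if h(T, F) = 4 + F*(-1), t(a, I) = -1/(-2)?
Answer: 0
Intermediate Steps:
t(a, I) = ½ (t(a, I) = -1*(-½) = ½)
h(T, F) = 4 - F
D = -14 (D = (3 + ½)*(-4) = (7/2)*(-4) = -14)
Q(l, U) = (-1 + U)/(1 + l) (Q(l, U) = (U + (4 - 1*5))/(l + 1) = (U + (4 - 5))/(1 + l) = (U - 1)/(1 + l) = (-1 + U)/(1 + l))
(Q(-5, D)*15)*0 = (((-1 - 14)/(1 - 5))*15)*0 = ((-15/(-4))*15)*0 = (-¼*(-15)*15)*0 = ((15/4)*15)*0 = (225/4)*0 = 0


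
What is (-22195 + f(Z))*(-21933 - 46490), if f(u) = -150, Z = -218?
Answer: 1528911935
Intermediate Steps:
(-22195 + f(Z))*(-21933 - 46490) = (-22195 - 150)*(-21933 - 46490) = -22345*(-68423) = 1528911935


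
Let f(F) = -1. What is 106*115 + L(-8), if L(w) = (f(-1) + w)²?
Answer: 12271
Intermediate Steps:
L(w) = (-1 + w)²
106*115 + L(-8) = 106*115 + (-1 - 8)² = 12190 + (-9)² = 12190 + 81 = 12271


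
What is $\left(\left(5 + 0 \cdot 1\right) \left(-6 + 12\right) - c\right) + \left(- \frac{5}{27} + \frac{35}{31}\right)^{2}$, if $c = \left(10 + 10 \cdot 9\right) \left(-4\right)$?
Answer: $\frac{301868770}{700569} \approx 430.89$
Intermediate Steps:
$c = -400$ ($c = \left(10 + 90\right) \left(-4\right) = 100 \left(-4\right) = -400$)
$\left(\left(5 + 0 \cdot 1\right) \left(-6 + 12\right) - c\right) + \left(- \frac{5}{27} + \frac{35}{31}\right)^{2} = \left(\left(5 + 0 \cdot 1\right) \left(-6 + 12\right) - -400\right) + \left(- \frac{5}{27} + \frac{35}{31}\right)^{2} = \left(\left(5 + 0\right) 6 + 400\right) + \left(\left(-5\right) \frac{1}{27} + 35 \cdot \frac{1}{31}\right)^{2} = \left(5 \cdot 6 + 400\right) + \left(- \frac{5}{27} + \frac{35}{31}\right)^{2} = \left(30 + 400\right) + \left(\frac{790}{837}\right)^{2} = 430 + \frac{624100}{700569} = \frac{301868770}{700569}$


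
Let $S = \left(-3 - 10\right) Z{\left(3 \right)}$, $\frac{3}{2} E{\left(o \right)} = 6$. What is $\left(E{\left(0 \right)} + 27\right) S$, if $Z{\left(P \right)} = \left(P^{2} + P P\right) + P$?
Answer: $-8463$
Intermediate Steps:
$Z{\left(P \right)} = P + 2 P^{2}$ ($Z{\left(P \right)} = \left(P^{2} + P^{2}\right) + P = 2 P^{2} + P = P + 2 P^{2}$)
$E{\left(o \right)} = 4$ ($E{\left(o \right)} = \frac{2}{3} \cdot 6 = 4$)
$S = -273$ ($S = \left(-3 - 10\right) 3 \left(1 + 2 \cdot 3\right) = - 13 \cdot 3 \left(1 + 6\right) = - 13 \cdot 3 \cdot 7 = \left(-13\right) 21 = -273$)
$\left(E{\left(0 \right)} + 27\right) S = \left(4 + 27\right) \left(-273\right) = 31 \left(-273\right) = -8463$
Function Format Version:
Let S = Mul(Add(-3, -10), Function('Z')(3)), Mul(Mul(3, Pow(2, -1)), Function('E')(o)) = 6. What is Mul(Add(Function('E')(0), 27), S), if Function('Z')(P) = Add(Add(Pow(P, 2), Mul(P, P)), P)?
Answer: -8463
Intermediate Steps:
Function('Z')(P) = Add(P, Mul(2, Pow(P, 2))) (Function('Z')(P) = Add(Add(Pow(P, 2), Pow(P, 2)), P) = Add(Mul(2, Pow(P, 2)), P) = Add(P, Mul(2, Pow(P, 2))))
Function('E')(o) = 4 (Function('E')(o) = Mul(Rational(2, 3), 6) = 4)
S = -273 (S = Mul(Add(-3, -10), Mul(3, Add(1, Mul(2, 3)))) = Mul(-13, Mul(3, Add(1, 6))) = Mul(-13, Mul(3, 7)) = Mul(-13, 21) = -273)
Mul(Add(Function('E')(0), 27), S) = Mul(Add(4, 27), -273) = Mul(31, -273) = -8463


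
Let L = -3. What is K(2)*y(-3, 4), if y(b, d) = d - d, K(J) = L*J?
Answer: 0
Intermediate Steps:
K(J) = -3*J
y(b, d) = 0
K(2)*y(-3, 4) = -3*2*0 = -6*0 = 0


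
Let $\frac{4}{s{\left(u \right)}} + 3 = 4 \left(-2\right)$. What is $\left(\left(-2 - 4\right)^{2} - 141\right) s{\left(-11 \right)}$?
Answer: $\frac{420}{11} \approx 38.182$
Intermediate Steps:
$s{\left(u \right)} = - \frac{4}{11}$ ($s{\left(u \right)} = \frac{4}{-3 + 4 \left(-2\right)} = \frac{4}{-3 - 8} = \frac{4}{-11} = 4 \left(- \frac{1}{11}\right) = - \frac{4}{11}$)
$\left(\left(-2 - 4\right)^{2} - 141\right) s{\left(-11 \right)} = \left(\left(-2 - 4\right)^{2} - 141\right) \left(- \frac{4}{11}\right) = \left(\left(-6\right)^{2} - 141\right) \left(- \frac{4}{11}\right) = \left(36 - 141\right) \left(- \frac{4}{11}\right) = \left(-105\right) \left(- \frac{4}{11}\right) = \frac{420}{11}$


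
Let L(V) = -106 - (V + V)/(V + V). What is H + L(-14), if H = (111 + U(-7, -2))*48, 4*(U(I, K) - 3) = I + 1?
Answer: 5293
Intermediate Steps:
U(I, K) = 13/4 + I/4 (U(I, K) = 3 + (I + 1)/4 = 3 + (1 + I)/4 = 3 + (1/4 + I/4) = 13/4 + I/4)
L(V) = -107 (L(V) = -106 - 2*V/(2*V) = -106 - 2*V*1/(2*V) = -106 - 1*1 = -106 - 1 = -107)
H = 5400 (H = (111 + (13/4 + (1/4)*(-7)))*48 = (111 + (13/4 - 7/4))*48 = (111 + 3/2)*48 = (225/2)*48 = 5400)
H + L(-14) = 5400 - 107 = 5293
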